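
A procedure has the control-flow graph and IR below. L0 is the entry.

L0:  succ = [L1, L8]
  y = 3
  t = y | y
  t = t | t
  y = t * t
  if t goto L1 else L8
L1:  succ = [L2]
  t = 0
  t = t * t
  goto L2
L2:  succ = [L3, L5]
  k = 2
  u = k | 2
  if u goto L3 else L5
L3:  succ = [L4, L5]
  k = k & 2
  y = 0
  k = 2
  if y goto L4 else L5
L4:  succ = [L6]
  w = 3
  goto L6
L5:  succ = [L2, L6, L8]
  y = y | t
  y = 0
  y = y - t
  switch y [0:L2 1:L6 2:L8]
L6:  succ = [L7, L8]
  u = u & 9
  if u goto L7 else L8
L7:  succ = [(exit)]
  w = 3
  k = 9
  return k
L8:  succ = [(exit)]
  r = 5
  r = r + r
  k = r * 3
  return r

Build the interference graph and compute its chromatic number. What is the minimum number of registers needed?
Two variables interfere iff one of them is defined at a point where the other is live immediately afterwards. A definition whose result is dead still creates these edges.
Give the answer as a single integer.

def/use:
  L0 def {t,y} use ∅
  L1 def {t} use ∅
  L2 def {k,u} use ∅
  L3 def {k,y} use {k}
  L4 def {w} use ∅
  L5 def {y} use {t,y}
  L6 def {u} use {u}
  L7 def {k,w} use ∅
  L8 def {k,r} use ∅

Live sets:
  L0 li=∅ lo={y}
  L1 li={y} lo={t,y}
  L2 li={t,y} lo={k,t,u,y}
  L3 li={k,t,u} lo={t,u,y}
  L4 li={u} lo={u}
  L5 li={t,u,y} lo={t,u,y}
  L6 li={u} lo=∅
  L7 li=∅ lo=∅
  L8 li=∅ lo=∅

Interference:
  k — {r,t,u,y}
  r — {k}
  t — {k,u,y}
  u — {k,t,w,y}
  w — {u}
  y — {k,t,u}

Registers:
  clique {k,t,u,y} ⇒ need ≥ 4
  4-colouring: c0={k,w}  c1={r,u}  c2={t}  c3={y}
  χ = 4

Answer: 4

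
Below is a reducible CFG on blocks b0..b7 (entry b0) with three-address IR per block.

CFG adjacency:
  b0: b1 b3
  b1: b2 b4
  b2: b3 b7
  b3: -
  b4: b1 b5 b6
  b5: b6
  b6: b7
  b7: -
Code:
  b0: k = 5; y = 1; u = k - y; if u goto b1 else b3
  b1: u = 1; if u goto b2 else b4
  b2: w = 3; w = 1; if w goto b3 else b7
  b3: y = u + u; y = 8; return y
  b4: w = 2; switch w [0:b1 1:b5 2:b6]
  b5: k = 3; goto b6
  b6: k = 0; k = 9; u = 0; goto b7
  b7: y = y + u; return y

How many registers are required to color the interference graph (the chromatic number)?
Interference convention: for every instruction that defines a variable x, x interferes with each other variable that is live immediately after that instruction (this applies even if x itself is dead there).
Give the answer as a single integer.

Block summaries:
  b0: def={k,u,y} ue=∅
  b1: def={u} ue=∅
  b2: def={w} ue=∅
  b3: def={y} ue={u}
  b4: def={w} ue=∅
  b5: def={k} ue=∅
  b6: def={k,u} ue=∅
  b7: def={y} ue={u,y}

Backward fixpoint:
  b0: in=∅ out={u,y}
  b1: in={y} out={u,y}
  b2: in={u,y} out={u,y}
  b3: in={u} out=∅
  b4: in={y} out={y}
  b5: in={y} out={y}
  b6: in={y} out={u,y}
  b7: in={u,y} out=∅

Interfere edges:
  k: {y}
  u: {w,y}
  w: {u,y}
  y: {k,u,w}

Colouring:
  clique {u,w,y} ⇒ need ≥ 3
  3-colouring: r0={y}  r1={k,u}  r2={w}
  χ = 3

Answer: 3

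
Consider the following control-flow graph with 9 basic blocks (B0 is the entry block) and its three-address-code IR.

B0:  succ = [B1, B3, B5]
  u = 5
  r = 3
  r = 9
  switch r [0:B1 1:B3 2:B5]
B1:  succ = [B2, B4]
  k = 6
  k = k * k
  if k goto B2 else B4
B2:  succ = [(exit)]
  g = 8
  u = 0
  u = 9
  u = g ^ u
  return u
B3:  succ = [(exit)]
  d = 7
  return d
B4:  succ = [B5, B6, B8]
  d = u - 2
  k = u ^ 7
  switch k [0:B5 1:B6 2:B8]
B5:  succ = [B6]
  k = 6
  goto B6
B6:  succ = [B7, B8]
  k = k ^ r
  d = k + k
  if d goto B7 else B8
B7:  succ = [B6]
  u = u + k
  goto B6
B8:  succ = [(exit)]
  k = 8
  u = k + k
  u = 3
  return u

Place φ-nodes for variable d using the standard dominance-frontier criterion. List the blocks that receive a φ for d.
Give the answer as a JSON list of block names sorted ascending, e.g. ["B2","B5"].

Answer: ["B5", "B6", "B8"]

Working:
idom tree: B1←B0 B2←B1 B3←B0 B4←B1 B5←B0 B6←B0 B7←B6 B8←B0
Dom at joins:
  B5: preds {B0,B4}: {B0} ∩ {B0,B1,B4} = {B0}; idom=B0
  B6: preds {B4,B5,B7}: {B0,B1,B4} ∩ {B0,B5} ∩ {B0,B6,B7} = {B0}; idom=B0
  B8: preds {B4,B6}: {B0,B1,B4} ∩ {B0,B6} = {B0}; idom=B0

DF walk-up:
  B5←B0: walk · to B0
  B5←B4: walk B4→B1 to B0
  B6←B4: walk B4→B1 to B0
  B6←B5: walk B5 to B0
  B6←B7: walk B7→B6 to B0
  B8←B4: walk B4→B1 to B0
  B8←B6: walk B6 to B0
  B0 → ∅
  B1 → {B5,B6,B8}
  B2 → ∅
  B3 → ∅
  B4 → {B5,B6,B8}
  B5 → {B6}
  B6 → {B6,B8}
  B7 → {B6}
  B8 → ∅

φ for d: defs {B3,B4,B6}
  DF⁺ = {B5,B6,B8}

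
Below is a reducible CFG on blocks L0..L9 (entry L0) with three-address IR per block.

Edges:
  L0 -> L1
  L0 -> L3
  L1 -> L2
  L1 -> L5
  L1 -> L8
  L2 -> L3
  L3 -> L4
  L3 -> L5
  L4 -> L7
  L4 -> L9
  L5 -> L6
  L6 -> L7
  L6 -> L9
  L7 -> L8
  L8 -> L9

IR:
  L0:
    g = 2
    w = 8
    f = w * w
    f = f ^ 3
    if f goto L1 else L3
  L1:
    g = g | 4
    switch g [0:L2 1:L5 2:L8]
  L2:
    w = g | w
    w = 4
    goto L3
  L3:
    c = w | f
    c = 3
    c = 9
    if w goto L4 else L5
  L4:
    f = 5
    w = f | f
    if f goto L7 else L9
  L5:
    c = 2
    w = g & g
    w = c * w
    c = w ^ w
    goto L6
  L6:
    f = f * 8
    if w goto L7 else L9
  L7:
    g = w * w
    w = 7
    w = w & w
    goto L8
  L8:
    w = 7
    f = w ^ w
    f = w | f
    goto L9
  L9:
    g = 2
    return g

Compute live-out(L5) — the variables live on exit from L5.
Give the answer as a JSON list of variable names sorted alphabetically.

Answer: ["f", "w"]

Working:
Block summaries:
  L0 def {f,g,w} use ∅
  L1 def {g} use {g}
  L2 def {w} use {g,w}
  L3 def {c} use {f,w}
  L4 def {f,w} use ∅
  L5 def {c,w} use {g}
  L6 def {f} use {f,w}
  L7 def {g,w} use {w}
  L8 def {f,w} use ∅
  L9 def {g} use ∅

Liveness:
  L0: in=∅ out={f,g,w}
  L1: in={f,g,w} out={f,g,w}
  L2: in={f,g,w} out={f,g,w}
  L3: in={f,g,w} out={f,g}
  L4: in=∅ out={w}
  L5: in={f,g} out={f,w}
  L6: in={f,w} out={w}
  L7: in={w} out=∅
  L8: in=∅ out=∅
  L9: in=∅ out=∅

live-out(L5) = ["f", "w"]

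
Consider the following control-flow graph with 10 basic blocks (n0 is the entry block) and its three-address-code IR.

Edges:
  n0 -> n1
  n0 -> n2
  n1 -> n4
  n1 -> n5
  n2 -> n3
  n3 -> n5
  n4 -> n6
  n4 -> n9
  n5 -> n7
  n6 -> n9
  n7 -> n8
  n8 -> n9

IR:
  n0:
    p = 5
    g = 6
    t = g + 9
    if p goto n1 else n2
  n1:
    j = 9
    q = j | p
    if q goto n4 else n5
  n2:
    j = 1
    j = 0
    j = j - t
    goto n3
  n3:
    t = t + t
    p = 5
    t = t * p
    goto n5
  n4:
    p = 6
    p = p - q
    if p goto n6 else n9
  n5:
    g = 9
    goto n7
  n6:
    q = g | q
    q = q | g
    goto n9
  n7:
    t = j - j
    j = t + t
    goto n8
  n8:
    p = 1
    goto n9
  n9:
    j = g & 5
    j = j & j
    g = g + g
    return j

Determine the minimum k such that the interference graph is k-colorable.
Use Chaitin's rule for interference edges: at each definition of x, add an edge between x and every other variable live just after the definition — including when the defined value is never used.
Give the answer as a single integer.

Answer: 4

Analysis:
def/use:
  n0: {g,p,t} / ∅
  n1: {j,q} / {p}
  n2: {j} / {t}
  n3: {p,t} / {t}
  n4: {p} / {q}
  n5: {g} / ∅
  n6: {q} / {g,q}
  n7: {j,t} / {j}
  n8: {p} / ∅
  n9: {g,j} / {g}

Live sets:
  live n0: ∅→{g,p,t}
  live n1: {g,p}→{g,j,q}
  live n2: {t}→{j,t}
  live n3: {j,t}→{j}
  live n4: {g,q}→{g,q}
  live n5: {j}→{g,j}
  live n6: {g,q}→{g}
  live n7: {g,j}→{g}
  live n8: {g}→{g}
  live n9: {g}→∅

Interference:
  g: {j,p,q,t}
  j: {g,p,q,t}
  p: {g,j,q,t}
  q: {g,j,p}
  t: {g,j,p}

Chromatic number:
  {g,j,p,q} pairwise interfere (4-clique) ⇒ χ ≥ 4
  assign g→R0 j→R1 p→R2 q→R3 t→R3 — no edge inside a register ⇒ χ ≤ 4
  χ = 4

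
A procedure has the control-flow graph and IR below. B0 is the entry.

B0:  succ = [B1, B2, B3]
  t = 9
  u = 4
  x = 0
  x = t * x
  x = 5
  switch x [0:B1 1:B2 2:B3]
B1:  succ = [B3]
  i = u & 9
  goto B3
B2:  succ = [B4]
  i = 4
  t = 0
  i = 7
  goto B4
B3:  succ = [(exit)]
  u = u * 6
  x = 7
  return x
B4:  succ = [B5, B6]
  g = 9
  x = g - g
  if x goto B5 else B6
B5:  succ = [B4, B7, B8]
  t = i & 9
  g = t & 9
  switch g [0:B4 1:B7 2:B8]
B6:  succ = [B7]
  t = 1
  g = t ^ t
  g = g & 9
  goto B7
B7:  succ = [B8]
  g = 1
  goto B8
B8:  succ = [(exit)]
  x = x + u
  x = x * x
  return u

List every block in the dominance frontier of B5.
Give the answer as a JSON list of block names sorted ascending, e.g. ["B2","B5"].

idom tree: B1←B0 B2←B0 B3←B0 B4←B2 B5←B4 B6←B4 B7←B4 B8←B4
Dom∩ at merges:
  B3: preds {B0,B1}: {B0} ∩ {B0,B1} = {B0}; idom=B0
  B4: preds {B2,B5}: {B0,B2} ∩ {B0,B2,B4,B5} = {B0,B2}; idom=B2
  B7: preds {B5,B6}: {B0,B2,B4,B5} ∩ {B0,B2,B4,B6} = {B0,B2,B4}; idom=B4
  B8: preds {B5,B7}: {B0,B2,B4,B5} ∩ {B0,B2,B4,B7} = {B0,B2,B4}; idom=B4

Frontier:
  join B3 pred B0: · stop@B0
  join B3 pred B1: B1 stop@B0
  join B4 pred B2: · stop@B2
  join B4 pred B5: B5→B4 stop@B2
  join B7 pred B5: B5 stop@B4
  join B7 pred B6: B6 stop@B4
  join B8 pred B5: B5 stop@B4
  join B8 pred B7: B7 stop@B4
  B0 → ∅
  B1 → {B3}
  B2 → ∅
  B3 → ∅
  B4 → {B4}
  B5 → {B4,B7,B8}
  B6 → {B7}
  B7 → {B8}
  B8 → ∅

DF(B5) = ["B4", "B7", "B8"]

Answer: ["B4", "B7", "B8"]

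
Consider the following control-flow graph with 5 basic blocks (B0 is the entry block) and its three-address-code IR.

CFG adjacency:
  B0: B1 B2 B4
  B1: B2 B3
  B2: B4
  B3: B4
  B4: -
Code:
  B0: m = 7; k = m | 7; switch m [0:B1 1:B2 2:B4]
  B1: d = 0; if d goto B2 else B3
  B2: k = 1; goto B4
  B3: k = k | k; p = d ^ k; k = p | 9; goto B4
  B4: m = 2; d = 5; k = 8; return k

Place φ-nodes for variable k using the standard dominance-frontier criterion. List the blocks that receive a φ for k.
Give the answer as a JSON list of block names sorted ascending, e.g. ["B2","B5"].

idom tree: B1←B0 B2←B0 B3←B1 B4←B0
Dom at joins:
  B2: preds {B0,B1}: {B0} ∩ {B0,B1} = {B0}; idom=B0
  B4: preds {B0,B2,B3}: {B0} ∩ {B0,B2} ∩ {B0,B1,B3} = {B0}; idom=B0

DF walk-up:
  B2←B0: walk · to B0
  B2←B1: walk B1 to B0
  B4←B0: walk · to B0
  B4←B2: walk B2 to B0
  B4←B3: walk B3→B1 to B0
  B0: DF=∅
  B1: DF={B2,B4}
  B2: DF={B4}
  B3: DF={B4}
  B4: DF=∅

φ for k: defs {B0,B2,B3,B4}
  DF⁺ = {B4}

Answer: ["B4"]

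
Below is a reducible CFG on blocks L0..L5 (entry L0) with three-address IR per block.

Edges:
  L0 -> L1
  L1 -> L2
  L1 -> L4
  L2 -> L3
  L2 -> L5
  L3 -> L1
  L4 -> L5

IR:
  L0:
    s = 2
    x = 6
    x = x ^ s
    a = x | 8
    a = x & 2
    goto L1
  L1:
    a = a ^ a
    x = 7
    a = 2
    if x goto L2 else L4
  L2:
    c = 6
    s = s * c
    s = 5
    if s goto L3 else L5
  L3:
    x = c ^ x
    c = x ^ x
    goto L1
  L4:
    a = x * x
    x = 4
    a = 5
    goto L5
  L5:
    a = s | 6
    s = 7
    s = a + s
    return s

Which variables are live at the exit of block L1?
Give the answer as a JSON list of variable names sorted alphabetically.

Answer: ["a", "s", "x"]

Analysis:
def/use:
  L0: {a,s,x} / ∅
  L1: {a,x} / {a}
  L2: {c,s} / {s}
  L3: {c,x} / {c,x}
  L4: {a,x} / {x}
  L5: {a,s} / {s}

Backward fixpoint:
  live L0: ∅→{a,s}
  live L1: {a,s}→{a,s,x}
  live L2: {a,s,x}→{a,c,s,x}
  live L3: {a,c,s,x}→{a,s}
  live L4: {s,x}→{s}
  live L5: {s}→∅

live-out(L1) = ["a", "s", "x"]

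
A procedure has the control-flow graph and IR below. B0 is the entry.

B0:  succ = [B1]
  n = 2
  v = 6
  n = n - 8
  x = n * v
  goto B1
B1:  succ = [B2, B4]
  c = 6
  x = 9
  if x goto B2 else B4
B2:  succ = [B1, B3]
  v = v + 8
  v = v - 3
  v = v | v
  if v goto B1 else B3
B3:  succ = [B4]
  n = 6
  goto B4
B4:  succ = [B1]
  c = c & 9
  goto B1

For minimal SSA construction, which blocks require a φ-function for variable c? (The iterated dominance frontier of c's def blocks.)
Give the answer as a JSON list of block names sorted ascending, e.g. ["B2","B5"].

Answer: ["B1"]

Derivation:
idom tree: B1←B0 B2←B1 B3←B2 B4←B1
Dom at joins:
  B1: preds {B0,B2,B4}: {B0} ∩ {B0,B1,B2} ∩ {B0,B1,B4} = {B0}; idom=B0
  B4: preds {B1,B3}: {B0,B1} ∩ {B0,B1,B2,B3} = {B0,B1}; idom=B1

DF derivation:
  join B1 pred B0: · stop@B0
  join B1 pred B2: B2→B1 stop@B0
  join B1 pred B4: B4→B1 stop@B0
  join B4 pred B1: · stop@B1
  join B4 pred B3: B3→B2 stop@B1
  DF(B0)=∅
  DF(B1)={B1}
  DF(B2)={B1,B4}
  DF(B3)={B4}
  DF(B4)={B1}

φ for c: defs {B1,B4}
  DF⁺ = {B1}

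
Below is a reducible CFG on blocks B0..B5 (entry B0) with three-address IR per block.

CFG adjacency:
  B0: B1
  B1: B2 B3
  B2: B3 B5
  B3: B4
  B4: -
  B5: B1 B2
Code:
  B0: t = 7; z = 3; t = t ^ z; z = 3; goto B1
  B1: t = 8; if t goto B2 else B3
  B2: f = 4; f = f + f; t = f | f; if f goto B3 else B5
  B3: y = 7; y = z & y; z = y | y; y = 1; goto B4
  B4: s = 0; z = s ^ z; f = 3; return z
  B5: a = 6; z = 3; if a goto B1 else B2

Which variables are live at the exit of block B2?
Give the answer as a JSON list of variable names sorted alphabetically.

def/use:
  B0: {t,z} / ∅
  B1: {t} / ∅
  B2: {f,t} / ∅
  B3: {y,z} / {z}
  B4: {f,s,z} / {z}
  B5: {a,z} / ∅

Liveness:
  B0 li=∅ lo={z}
  B1 li={z} lo={z}
  B2 li={z} lo={z}
  B3 li={z} lo={z}
  B4 li={z} lo=∅
  B5 li=∅ lo={z}

live-out(B2) = ["z"]

Answer: ["z"]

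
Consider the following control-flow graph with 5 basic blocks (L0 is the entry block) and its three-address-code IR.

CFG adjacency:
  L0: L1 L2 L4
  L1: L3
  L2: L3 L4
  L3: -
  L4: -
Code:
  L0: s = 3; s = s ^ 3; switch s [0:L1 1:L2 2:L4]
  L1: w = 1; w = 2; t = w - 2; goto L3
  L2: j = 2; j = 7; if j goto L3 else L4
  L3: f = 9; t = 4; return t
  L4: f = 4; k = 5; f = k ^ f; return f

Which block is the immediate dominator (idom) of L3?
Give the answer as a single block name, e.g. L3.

idom tree: L1←L0 L2←L0 L3←L0 L4←L0
Dom at joins:
  L3: preds {L1,L2}: {L0,L1} ∩ {L0,L2} = {L0}; idom=L0
  L4: preds {L0,L2}: {L0} ∩ {L0,L2} = {L0}; idom=L0

idom(L3) = L0

Answer: L0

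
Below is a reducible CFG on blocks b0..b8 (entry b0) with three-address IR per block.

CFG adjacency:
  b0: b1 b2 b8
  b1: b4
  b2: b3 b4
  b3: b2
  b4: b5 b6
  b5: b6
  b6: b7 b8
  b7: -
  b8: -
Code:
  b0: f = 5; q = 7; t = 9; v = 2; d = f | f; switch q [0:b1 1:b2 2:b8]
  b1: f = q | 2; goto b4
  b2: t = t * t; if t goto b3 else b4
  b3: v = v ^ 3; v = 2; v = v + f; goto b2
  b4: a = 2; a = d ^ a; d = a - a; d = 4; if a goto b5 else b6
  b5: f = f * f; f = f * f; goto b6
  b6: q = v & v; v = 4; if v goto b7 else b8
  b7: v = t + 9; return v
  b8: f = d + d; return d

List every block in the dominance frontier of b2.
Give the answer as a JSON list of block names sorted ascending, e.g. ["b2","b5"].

Answer: ["b2", "b4"]

Derivation:
idom tree: b1←b0 b2←b0 b3←b2 b4←b0 b5←b4 b6←b4 b7←b6 b8←b0
Dom at joins:
  b2: preds {b0,b3}: {b0} ∩ {b0,b2,b3} = {b0}; idom=b0
  b4: preds {b1,b2}: {b0,b1} ∩ {b0,b2} = {b0}; idom=b0
  b6: preds {b4,b5}: {b0,b4} ∩ {b0,b4,b5} = {b0,b4}; idom=b4
  b8: preds {b0,b6}: {b0} ∩ {b0,b4,b6} = {b0}; idom=b0

DF derivation:
  join b2 pred b0: · stop@b0
  join b2 pred b3: b3→b2 stop@b0
  join b4 pred b1: b1 stop@b0
  join b4 pred b2: b2 stop@b0
  join b6 pred b4: · stop@b4
  join b6 pred b5: b5 stop@b4
  join b8 pred b0: · stop@b0
  join b8 pred b6: b6→b4 stop@b0
  b0: DF=∅
  b1: DF={b4}
  b2: DF={b2,b4}
  b3: DF={b2}
  b4: DF={b8}
  b5: DF={b6}
  b6: DF={b8}
  b7: DF=∅
  b8: DF=∅

DF(b2) = ["b2", "b4"]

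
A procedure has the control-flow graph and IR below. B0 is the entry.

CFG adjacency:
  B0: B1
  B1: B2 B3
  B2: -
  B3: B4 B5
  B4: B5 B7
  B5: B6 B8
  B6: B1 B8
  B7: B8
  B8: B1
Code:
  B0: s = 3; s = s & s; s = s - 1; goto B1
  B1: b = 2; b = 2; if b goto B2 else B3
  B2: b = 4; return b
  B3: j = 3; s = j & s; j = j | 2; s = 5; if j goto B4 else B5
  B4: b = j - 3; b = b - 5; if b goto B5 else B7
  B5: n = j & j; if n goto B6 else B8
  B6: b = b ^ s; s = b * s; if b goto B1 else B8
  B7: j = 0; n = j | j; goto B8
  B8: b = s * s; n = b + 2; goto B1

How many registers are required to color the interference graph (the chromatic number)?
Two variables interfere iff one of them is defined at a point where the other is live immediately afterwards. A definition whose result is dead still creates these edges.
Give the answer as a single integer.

Answer: 3

Working:
Per-block:
  B0 def {s} use ∅
  B1 def {b} use ∅
  B2 def {b} use ∅
  B3 def {j,s} use {s}
  B4 def {b} use {j}
  B5 def {n} use {j}
  B6 def {b,s} use {b,s}
  B7 def {j,n} use ∅
  B8 def {b,n} use {s}

Backward fixpoint:
  B0: in=∅ out={s}
  B1: in={s} out={b,s}
  B2: in=∅ out=∅
  B3: in={b,s} out={b,j,s}
  B4: in={j,s} out={b,j,s}
  B5: in={b,j,s} out={b,s}
  B6: in={b,s} out={s}
  B7: in={s} out={s}
  B8: in={s} out={s}

Interference:
  b↔{j,n,s}
  j↔{b,s}
  n↔{b,s}
  s↔{b,j,n}

Registers:
  lower bound: {b,j,s} mutually conflict ⇒ χ ≥ 3
  assign b→r0 j→r2 n→r2 s→r1 — no edge inside a register ⇒ χ ≤ 3
  χ = 3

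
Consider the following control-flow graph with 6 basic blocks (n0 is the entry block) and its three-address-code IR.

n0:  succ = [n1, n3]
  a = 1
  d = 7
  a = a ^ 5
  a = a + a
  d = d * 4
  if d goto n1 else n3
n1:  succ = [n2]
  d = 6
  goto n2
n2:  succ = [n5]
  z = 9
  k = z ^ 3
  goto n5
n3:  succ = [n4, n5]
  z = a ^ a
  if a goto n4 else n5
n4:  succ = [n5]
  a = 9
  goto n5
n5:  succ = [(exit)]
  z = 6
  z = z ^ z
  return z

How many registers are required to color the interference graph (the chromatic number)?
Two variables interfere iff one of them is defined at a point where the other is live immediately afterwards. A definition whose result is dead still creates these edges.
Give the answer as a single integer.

Answer: 2

Derivation:
Per-block:
  n0 def {a,d} use ∅
  n1 def {d} use ∅
  n2 def {k,z} use ∅
  n3 def {z} use {a}
  n4 def {a} use ∅
  n5 def {z} use ∅

Live sets:
  n0: in=∅ out={a}
  n1: in=∅ out=∅
  n2: in=∅ out=∅
  n3: in={a} out=∅
  n4: in=∅ out=∅
  n5: in=∅ out=∅

Interfere edges:
  a: {d,z}
  d: {a}
  k: ∅
  z: {a}

Chromatic number:
  lower bound: {a,d} mutually conflict ⇒ χ ≥ 2
  2-colouring: R0={a,k}  R1={d,z}
  χ = 2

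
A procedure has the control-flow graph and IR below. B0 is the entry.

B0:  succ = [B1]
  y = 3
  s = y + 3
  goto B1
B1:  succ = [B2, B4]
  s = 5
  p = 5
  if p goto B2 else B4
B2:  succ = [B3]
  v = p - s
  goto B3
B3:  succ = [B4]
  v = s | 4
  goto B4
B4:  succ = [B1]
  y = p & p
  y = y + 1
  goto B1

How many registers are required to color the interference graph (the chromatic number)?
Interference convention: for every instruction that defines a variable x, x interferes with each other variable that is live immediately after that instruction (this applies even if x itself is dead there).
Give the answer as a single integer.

Answer: 3

Analysis:
def/use:
  B0 def {s,y} use ∅
  B1 def {p,s} use ∅
  B2 def {v} use {p,s}
  B3 def {v} use {s}
  B4 def {y} use {p}

Live sets:
  B0 li=∅ lo=∅
  B1 li=∅ lo={p,s}
  B2 li={p,s} lo={p,s}
  B3 li={p,s} lo={p}
  B4 li={p} lo=∅

Interference:
  p — {s,v}
  s — {p,v}
  v — {p,s}
  y — ∅

Colouring:
  {p,s,v} pairwise interfere (3-clique) ⇒ χ ≥ 3
  assign p→c0 s→c1 v→c2 y→c0 — no edge inside a register ⇒ χ ≤ 3
  χ = 3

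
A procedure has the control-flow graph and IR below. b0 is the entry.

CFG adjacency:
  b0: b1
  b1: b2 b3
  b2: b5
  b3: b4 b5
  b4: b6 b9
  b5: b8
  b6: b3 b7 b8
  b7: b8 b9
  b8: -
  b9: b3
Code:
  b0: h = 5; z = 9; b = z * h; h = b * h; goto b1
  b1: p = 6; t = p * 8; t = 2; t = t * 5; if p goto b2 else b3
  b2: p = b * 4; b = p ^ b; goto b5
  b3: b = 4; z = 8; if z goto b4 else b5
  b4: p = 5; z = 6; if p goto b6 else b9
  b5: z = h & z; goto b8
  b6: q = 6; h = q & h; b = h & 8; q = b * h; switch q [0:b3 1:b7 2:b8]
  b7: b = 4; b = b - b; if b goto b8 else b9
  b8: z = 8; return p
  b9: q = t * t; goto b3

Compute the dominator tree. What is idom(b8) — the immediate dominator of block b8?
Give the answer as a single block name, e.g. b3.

idom tree: b1←b0 b2←b1 b3←b1 b4←b3 b5←b1 b6←b4 b7←b6 b8←b1 b9←b4
Join-block Dom:
  b3: preds {b1,b6,b9}: {b0,b1} ∩ {b0,b1,b3,b4,b6} ∩ {b0,b1,b3,b4,b9} = {b0,b1}; idom=b1
  b5: preds {b2,b3}: {b0,b1,b2} ∩ {b0,b1,b3} = {b0,b1}; idom=b1
  b8: preds {b5,b6,b7}: {b0,b1,b5} ∩ {b0,b1,b3,b4,b6} ∩ {b0,b1,b3,b4,b6,b7} = {b0,b1}; idom=b1
  b9: preds {b4,b7}: {b0,b1,b3,b4} ∩ {b0,b1,b3,b4,b6,b7} = {b0,b1,b3,b4}; idom=b4

idom(b8) = b1

Answer: b1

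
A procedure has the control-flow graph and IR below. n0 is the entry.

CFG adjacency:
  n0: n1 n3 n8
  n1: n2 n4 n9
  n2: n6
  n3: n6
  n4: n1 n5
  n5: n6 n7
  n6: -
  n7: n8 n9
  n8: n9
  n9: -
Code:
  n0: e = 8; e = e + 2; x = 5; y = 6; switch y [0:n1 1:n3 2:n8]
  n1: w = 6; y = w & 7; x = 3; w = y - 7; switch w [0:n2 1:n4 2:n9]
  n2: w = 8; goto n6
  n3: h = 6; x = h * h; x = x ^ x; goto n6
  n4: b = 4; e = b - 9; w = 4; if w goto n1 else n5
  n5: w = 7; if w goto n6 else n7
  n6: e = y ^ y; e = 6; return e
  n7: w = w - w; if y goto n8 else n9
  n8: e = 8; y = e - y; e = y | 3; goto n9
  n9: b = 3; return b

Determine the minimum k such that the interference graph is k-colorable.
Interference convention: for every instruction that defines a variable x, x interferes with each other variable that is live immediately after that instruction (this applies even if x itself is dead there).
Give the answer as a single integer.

Block summaries:
  n0: def={e,x,y} ue=∅
  n1: def={w,x,y} ue=∅
  n2: def={w} ue=∅
  n3: def={h,x} ue=∅
  n4: def={b,e,w} ue=∅
  n5: def={w} ue=∅
  n6: def={e} ue={y}
  n7: def={w} ue={w,y}
  n8: def={e,y} ue={y}
  n9: def={b} ue=∅

Backward fixpoint:
  n0: in=∅ out={y}
  n1: in=∅ out={y}
  n2: in={y} out={y}
  n3: in={y} out={y}
  n4: in={y} out={y}
  n5: in={y} out={w,y}
  n6: in={y} out=∅
  n7: in={w,y} out={y}
  n8: in={y} out=∅
  n9: in=∅ out=∅

Interfere edges:
  b — {y}
  e — {y}
  h — {y}
  w — {y}
  x — {y}
  y — {b,e,h,w,x}

Registers:
  clique {b,y} ⇒ need ≥ 2
  assign b→R1 e→R1 h→R1 w→R1 x→R1 y→R0 — no edge inside a register ⇒ χ ≤ 2
  χ = 2

Answer: 2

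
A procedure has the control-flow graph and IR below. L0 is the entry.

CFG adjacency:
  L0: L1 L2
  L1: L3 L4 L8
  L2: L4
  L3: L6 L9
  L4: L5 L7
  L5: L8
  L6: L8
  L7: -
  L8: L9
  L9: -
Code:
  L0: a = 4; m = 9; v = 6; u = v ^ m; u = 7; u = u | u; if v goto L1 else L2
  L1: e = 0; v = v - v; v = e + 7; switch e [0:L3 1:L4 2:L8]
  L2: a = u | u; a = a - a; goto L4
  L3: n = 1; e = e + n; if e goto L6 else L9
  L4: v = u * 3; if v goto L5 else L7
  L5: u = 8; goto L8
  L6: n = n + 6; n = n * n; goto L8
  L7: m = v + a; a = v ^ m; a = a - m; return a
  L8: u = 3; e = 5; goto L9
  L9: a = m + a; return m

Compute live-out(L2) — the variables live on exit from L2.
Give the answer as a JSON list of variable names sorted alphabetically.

Block summaries:
  L0 def {a,m,u,v} use ∅
  L1 def {e,v} use {v}
  L2 def {a} use {u}
  L3 def {e,n} use {e}
  L4 def {v} use {u}
  L5 def {u} use ∅
  L6 def {n} use {n}
  L7 def {a,m} use {a,v}
  L8 def {e,u} use ∅
  L9 def {a} use {a,m}

Backward fixpoint:
  live L0: ∅→{a,m,u,v}
  live L1: {a,m,u,v}→{a,e,m,u}
  live L2: {m,u}→{a,m,u}
  live L3: {a,e,m}→{a,m,n}
  live L4: {a,m,u}→{a,m,v}
  live L5: {a,m}→{a,m}
  live L6: {a,m,n}→{a,m}
  live L7: {a,v}→∅
  live L8: {a,m}→{a,m}
  live L9: {a,m}→∅

live-out(L2) = ["a", "m", "u"]

Answer: ["a", "m", "u"]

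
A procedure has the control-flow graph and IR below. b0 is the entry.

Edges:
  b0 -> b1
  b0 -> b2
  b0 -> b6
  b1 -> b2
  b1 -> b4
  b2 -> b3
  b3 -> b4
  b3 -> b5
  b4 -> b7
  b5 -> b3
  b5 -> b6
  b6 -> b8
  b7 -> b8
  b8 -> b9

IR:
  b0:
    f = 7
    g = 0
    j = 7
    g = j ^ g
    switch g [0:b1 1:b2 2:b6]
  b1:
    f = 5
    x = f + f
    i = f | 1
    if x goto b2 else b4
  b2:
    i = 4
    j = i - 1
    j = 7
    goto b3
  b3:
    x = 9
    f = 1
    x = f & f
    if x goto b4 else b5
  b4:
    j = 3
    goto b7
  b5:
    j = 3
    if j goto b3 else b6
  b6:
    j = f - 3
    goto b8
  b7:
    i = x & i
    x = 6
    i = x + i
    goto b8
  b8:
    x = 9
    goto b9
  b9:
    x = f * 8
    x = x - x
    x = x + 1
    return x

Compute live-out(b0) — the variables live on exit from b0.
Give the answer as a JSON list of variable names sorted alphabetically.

Per-block:
  b0 def {f,g,j} use ∅
  b1 def {f,i,x} use ∅
  b2 def {i,j} use ∅
  b3 def {f,x} use ∅
  b4 def {j} use ∅
  b5 def {j} use ∅
  b6 def {j} use {f}
  b7 def {i,x} use {i,x}
  b8 def {x} use ∅
  b9 def {x} use {f}

Liveness:
  live b0: ∅→{f}
  live b1: ∅→{f,i,x}
  live b2: ∅→{i}
  live b3: {i}→{f,i,x}
  live b4: {f,i,x}→{f,i,x}
  live b5: {f,i}→{f,i}
  live b6: {f}→{f}
  live b7: {f,i,x}→{f}
  live b8: {f}→{f}
  live b9: {f}→∅

live-out(b0) = ["f"]

Answer: ["f"]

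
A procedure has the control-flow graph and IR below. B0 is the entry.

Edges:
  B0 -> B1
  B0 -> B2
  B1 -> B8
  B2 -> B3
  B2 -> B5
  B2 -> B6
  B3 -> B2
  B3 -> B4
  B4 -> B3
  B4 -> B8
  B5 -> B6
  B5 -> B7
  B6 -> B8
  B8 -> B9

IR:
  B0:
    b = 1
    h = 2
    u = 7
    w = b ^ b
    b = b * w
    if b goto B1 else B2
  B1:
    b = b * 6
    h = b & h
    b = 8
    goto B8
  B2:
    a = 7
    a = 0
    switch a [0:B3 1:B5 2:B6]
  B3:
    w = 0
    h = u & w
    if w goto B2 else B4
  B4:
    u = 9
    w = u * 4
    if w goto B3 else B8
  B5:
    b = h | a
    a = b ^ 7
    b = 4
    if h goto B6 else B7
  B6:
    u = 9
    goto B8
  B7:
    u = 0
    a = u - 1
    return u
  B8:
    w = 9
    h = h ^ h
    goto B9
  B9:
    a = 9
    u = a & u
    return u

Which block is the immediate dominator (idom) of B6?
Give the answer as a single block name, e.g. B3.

idom tree: B1←B0 B2←B0 B3←B2 B4←B3 B5←B2 B6←B2 B7←B5 B8←B0 B9←B8
Dom∩ at merges:
  B2: preds {B0,B3}: {B0} ∩ {B0,B2,B3} = {B0}; idom=B0
  B3: preds {B2,B4}: {B0,B2} ∩ {B0,B2,B3,B4} = {B0,B2}; idom=B2
  B6: preds {B2,B5}: {B0,B2} ∩ {B0,B2,B5} = {B0,B2}; idom=B2
  B8: preds {B1,B4,B6}: {B0,B1} ∩ {B0,B2,B3,B4} ∩ {B0,B2,B6} = {B0}; idom=B0

idom(B6) = B2

Answer: B2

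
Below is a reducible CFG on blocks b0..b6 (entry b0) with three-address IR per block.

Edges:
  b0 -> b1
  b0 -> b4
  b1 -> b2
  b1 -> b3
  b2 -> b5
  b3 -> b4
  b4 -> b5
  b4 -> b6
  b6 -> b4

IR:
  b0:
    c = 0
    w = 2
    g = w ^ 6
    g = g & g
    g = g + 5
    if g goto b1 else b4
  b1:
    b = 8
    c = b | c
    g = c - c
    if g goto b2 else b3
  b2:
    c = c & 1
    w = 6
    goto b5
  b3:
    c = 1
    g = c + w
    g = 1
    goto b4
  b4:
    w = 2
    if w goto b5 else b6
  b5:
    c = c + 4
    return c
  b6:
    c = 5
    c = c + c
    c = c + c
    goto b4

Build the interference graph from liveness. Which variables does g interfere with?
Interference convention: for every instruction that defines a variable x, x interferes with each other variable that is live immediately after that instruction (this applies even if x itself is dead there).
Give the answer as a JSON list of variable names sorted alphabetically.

Per-block:
  b0 def {c,g,w} use ∅
  b1 def {b,c,g} use {c}
  b2 def {c,w} use {c}
  b3 def {c,g} use {w}
  b4 def {w} use ∅
  b5 def {c} use {c}
  b6 def {c} use ∅

Liveness:
  live b0: ∅→{c,w}
  live b1: {c,w}→{c,w}
  live b2: {c}→{c}
  live b3: {w}→{c}
  live b4: {c}→{c}
  live b5: {c}→∅
  live b6: ∅→{c}

Conflict graph:
  b: {c,w}
  c: {b,g,w}
  g: {c,w}
  w: {b,c,g}

N(g) = ["c", "w"]

Answer: ["c", "w"]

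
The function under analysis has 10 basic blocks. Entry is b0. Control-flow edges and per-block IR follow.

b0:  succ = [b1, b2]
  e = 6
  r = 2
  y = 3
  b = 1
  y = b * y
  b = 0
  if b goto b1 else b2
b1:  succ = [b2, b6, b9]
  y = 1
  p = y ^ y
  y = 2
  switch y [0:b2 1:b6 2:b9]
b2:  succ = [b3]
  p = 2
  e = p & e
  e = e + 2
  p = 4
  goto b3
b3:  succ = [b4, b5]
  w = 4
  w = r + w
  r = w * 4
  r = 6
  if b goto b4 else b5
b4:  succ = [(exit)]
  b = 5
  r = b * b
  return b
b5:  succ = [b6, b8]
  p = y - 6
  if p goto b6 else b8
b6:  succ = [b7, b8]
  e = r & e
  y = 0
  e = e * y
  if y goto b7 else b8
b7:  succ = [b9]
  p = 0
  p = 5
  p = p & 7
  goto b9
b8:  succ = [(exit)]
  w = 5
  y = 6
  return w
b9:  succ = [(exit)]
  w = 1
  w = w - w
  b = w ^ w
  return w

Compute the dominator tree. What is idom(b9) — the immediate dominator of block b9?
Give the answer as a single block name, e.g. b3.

Answer: b0

Working:
idom tree: b1←b0 b2←b0 b3←b2 b4←b3 b5←b3 b6←b0 b7←b6 b8←b0 b9←b0
Dom∩ at merges:
  b2: preds {b0,b1}: {b0} ∩ {b0,b1} = {b0}; idom=b0
  b6: preds {b1,b5}: {b0,b1} ∩ {b0,b2,b3,b5} = {b0}; idom=b0
  b8: preds {b5,b6}: {b0,b2,b3,b5} ∩ {b0,b6} = {b0}; idom=b0
  b9: preds {b1,b7}: {b0,b1} ∩ {b0,b6,b7} = {b0}; idom=b0

idom(b9) = b0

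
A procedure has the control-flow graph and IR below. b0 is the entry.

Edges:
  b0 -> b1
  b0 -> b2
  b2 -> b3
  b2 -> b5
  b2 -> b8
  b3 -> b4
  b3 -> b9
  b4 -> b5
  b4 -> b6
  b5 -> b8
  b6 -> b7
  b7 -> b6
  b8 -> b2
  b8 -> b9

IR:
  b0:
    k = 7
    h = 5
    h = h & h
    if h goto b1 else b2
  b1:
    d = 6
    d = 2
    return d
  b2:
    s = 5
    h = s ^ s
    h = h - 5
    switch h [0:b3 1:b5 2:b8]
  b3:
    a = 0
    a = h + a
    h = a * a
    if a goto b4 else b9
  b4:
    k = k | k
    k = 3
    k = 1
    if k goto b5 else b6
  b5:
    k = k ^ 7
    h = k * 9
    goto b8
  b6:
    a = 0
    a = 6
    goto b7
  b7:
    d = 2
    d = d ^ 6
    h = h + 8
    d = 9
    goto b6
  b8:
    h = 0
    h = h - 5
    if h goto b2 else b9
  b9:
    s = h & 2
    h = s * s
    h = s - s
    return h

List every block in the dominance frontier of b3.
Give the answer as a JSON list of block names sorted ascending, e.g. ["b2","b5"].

Answer: ["b5", "b9"]

Derivation:
idom tree: b1←b0 b2←b0 b3←b2 b4←b3 b5←b2 b6←b4 b7←b6 b8←b2 b9←b2
Dom at joins:
  b2: preds {b0,b8}: {b0} ∩ {b0,b2,b8} = {b0}; idom=b0
  b5: preds {b2,b4}: {b0,b2} ∩ {b0,b2,b3,b4} = {b0,b2}; idom=b2
  b6: preds {b4,b7}: {b0,b2,b3,b4} ∩ {b0,b2,b3,b4,b6,b7} = {b0,b2,b3,b4}; idom=b4
  b8: preds {b2,b5}: {b0,b2} ∩ {b0,b2,b5} = {b0,b2}; idom=b2
  b9: preds {b3,b8}: {b0,b2,b3} ∩ {b0,b2,b8} = {b0,b2}; idom=b2

DF walk-up:
  join b2 pred b0: · stop@b0
  join b2 pred b8: b8→b2 stop@b0
  join b5 pred b2: · stop@b2
  join b5 pred b4: b4→b3 stop@b2
  join b6 pred b4: · stop@b4
  join b6 pred b7: b7→b6 stop@b4
  join b8 pred b2: · stop@b2
  join b8 pred b5: b5 stop@b2
  join b9 pred b3: b3 stop@b2
  join b9 pred b8: b8 stop@b2
  b0 → ∅
  b1 → ∅
  b2 → {b2}
  b3 → {b5,b9}
  b4 → {b5}
  b5 → {b8}
  b6 → {b6}
  b7 → {b6}
  b8 → {b2,b9}
  b9 → ∅

DF(b3) = ["b5", "b9"]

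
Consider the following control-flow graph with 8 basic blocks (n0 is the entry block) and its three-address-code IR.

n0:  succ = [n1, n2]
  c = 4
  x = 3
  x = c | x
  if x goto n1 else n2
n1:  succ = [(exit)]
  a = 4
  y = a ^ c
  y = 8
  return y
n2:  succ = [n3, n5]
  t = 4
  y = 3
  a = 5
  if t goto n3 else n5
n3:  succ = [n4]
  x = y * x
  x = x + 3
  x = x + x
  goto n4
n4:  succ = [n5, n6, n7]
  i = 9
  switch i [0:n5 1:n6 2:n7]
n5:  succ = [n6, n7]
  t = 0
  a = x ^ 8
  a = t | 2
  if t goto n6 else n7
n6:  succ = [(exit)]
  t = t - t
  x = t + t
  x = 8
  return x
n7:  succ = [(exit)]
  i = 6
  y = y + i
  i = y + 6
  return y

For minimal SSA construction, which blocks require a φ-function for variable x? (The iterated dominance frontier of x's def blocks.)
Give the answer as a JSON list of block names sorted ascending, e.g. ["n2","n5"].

idom tree: n1←n0 n2←n0 n3←n2 n4←n3 n5←n2 n6←n2 n7←n2
Join-block Dom:
  n5: preds {n2,n4}: {n0,n2} ∩ {n0,n2,n3,n4} = {n0,n2}; idom=n2
  n6: preds {n4,n5}: {n0,n2,n3,n4} ∩ {n0,n2,n5} = {n0,n2}; idom=n2
  n7: preds {n4,n5}: {n0,n2,n3,n4} ∩ {n0,n2,n5} = {n0,n2}; idom=n2

DF walk-up:
  join n5 pred n2: · stop@n2
  join n5 pred n4: n4→n3 stop@n2
  join n6 pred n4: n4→n3 stop@n2
  join n6 pred n5: n5 stop@n2
  join n7 pred n4: n4→n3 stop@n2
  join n7 pred n5: n5 stop@n2
  DF(n0)=∅
  DF(n1)=∅
  DF(n2)=∅
  DF(n3)={n5,n6,n7}
  DF(n4)={n5,n6,n7}
  DF(n5)={n6,n7}
  DF(n6)=∅
  DF(n7)=∅

φ for x: defs {n0,n3,n6}
  DF⁺ = {n5,n6,n7}

Answer: ["n5", "n6", "n7"]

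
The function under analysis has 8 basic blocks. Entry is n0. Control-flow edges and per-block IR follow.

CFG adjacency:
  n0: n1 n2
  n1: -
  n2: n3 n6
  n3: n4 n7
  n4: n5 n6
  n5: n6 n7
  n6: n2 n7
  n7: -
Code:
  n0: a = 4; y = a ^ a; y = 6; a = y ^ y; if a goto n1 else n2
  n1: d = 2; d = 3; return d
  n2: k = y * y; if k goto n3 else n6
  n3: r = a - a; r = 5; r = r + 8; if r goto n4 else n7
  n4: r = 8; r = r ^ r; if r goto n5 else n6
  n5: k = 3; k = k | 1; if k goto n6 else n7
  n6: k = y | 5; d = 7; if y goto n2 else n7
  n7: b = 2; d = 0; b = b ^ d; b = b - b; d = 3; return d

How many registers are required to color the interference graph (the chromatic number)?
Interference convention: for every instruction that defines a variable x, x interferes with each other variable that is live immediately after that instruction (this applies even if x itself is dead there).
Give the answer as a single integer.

Block summaries:
  n0: def={a,y} ue=∅
  n1: def={d} ue=∅
  n2: def={k} ue={y}
  n3: def={r} ue={a}
  n4: def={r} ue=∅
  n5: def={k} ue=∅
  n6: def={d,k} ue={y}
  n7: def={b,d} ue=∅

Live sets:
  n0 li=∅ lo={a,y}
  n1 li=∅ lo=∅
  n2 li={a,y} lo={a,y}
  n3 li={a,y} lo={a,y}
  n4 li={a,y} lo={a,y}
  n5 li={a,y} lo={a,y}
  n6 li={a,y} lo={a,y}
  n7 li=∅ lo=∅

Interfere edges:
  a↔{d,k,r,y}
  b↔{d}
  d↔{a,b,y}
  k↔{a,y}
  r↔{a,y}
  y↔{a,d,k,r}

Colouring:
  {a,d,y} pairwise interfere (3-clique) ⇒ χ ≥ 3
  assign a→R0 b→R0 d→R2 k→R2 r→R2 y→R1 — no edge inside a register ⇒ χ ≤ 3
  χ = 3

Answer: 3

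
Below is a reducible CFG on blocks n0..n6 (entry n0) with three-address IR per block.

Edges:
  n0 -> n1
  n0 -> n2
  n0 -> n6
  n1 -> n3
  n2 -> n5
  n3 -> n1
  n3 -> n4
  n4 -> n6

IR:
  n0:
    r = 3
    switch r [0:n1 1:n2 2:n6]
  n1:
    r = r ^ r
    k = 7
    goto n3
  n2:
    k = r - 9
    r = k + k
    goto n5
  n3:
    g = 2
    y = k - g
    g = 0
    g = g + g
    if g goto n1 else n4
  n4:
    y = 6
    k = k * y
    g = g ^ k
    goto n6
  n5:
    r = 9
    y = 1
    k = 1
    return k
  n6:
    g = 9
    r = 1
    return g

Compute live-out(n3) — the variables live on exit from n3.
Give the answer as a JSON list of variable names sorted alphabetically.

Block summaries:
  n0: {r} / ∅
  n1: {k,r} / {r}
  n2: {k,r} / {r}
  n3: {g,y} / {k}
  n4: {g,k,y} / {g,k}
  n5: {k,r,y} / ∅
  n6: {g,r} / ∅

Live sets:
  n0: in=∅ out={r}
  n1: in={r} out={k,r}
  n2: in={r} out=∅
  n3: in={k,r} out={g,k,r}
  n4: in={g,k} out=∅
  n5: in=∅ out=∅
  n6: in=∅ out=∅

live-out(n3) = ["g", "k", "r"]

Answer: ["g", "k", "r"]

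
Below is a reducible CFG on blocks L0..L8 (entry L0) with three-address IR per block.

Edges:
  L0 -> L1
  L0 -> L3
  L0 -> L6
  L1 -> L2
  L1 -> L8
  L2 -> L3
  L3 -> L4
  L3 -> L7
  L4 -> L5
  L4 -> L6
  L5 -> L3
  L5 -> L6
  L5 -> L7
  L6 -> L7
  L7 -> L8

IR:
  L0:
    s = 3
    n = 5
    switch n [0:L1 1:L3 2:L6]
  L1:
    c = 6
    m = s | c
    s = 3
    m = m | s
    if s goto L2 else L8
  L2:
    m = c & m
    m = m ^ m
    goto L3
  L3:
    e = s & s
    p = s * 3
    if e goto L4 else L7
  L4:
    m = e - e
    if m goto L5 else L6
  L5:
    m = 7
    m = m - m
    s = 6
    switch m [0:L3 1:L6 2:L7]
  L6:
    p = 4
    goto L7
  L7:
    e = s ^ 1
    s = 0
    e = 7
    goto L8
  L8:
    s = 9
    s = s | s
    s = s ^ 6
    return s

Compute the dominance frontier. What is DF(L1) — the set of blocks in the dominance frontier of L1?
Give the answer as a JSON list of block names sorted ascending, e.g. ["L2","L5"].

Answer: ["L3", "L8"]

Analysis:
idom tree: L1←L0 L2←L1 L3←L0 L4←L3 L5←L4 L6←L0 L7←L0 L8←L0
Join-block Dom:
  L3: preds {L0,L2,L5}: {L0} ∩ {L0,L1,L2} ∩ {L0,L3,L4,L5} = {L0}; idom=L0
  L6: preds {L0,L4,L5}: {L0} ∩ {L0,L3,L4} ∩ {L0,L3,L4,L5} = {L0}; idom=L0
  L7: preds {L3,L5,L6}: {L0,L3} ∩ {L0,L3,L4,L5} ∩ {L0,L6} = {L0}; idom=L0
  L8: preds {L1,L7}: {L0,L1} ∩ {L0,L7} = {L0}; idom=L0

DF walk-up:
  L3←L0: walk · to L0
  L3←L2: walk L2→L1 to L0
  L3←L5: walk L5→L4→L3 to L0
  L6←L0: walk · to L0
  L6←L4: walk L4→L3 to L0
  L6←L5: walk L5→L4→L3 to L0
  L7←L3: walk L3 to L0
  L7←L5: walk L5→L4→L3 to L0
  L7←L6: walk L6 to L0
  L8←L1: walk L1 to L0
  L8←L7: walk L7 to L0
  L0 → ∅
  L1 → {L3,L8}
  L2 → {L3}
  L3 → {L3,L6,L7}
  L4 → {L3,L6,L7}
  L5 → {L3,L6,L7}
  L6 → {L7}
  L7 → {L8}
  L8 → ∅

DF(L1) = ["L3", "L8"]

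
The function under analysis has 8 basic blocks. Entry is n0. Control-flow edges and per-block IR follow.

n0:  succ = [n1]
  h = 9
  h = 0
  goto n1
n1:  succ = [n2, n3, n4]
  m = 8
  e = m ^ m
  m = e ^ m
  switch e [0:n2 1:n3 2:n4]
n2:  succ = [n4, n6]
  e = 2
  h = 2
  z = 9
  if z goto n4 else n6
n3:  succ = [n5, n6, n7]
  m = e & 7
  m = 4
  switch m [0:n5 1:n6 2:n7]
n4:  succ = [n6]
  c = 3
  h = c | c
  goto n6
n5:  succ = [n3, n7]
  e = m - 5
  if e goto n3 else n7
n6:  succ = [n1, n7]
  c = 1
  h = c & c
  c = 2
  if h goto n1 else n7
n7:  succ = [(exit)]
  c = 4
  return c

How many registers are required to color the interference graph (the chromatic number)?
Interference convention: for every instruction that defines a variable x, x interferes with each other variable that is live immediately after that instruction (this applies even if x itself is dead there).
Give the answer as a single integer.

Answer: 2

Derivation:
Per-block:
  n0: {h} / ∅
  n1: {e,m} / ∅
  n2: {e,h,z} / ∅
  n3: {m} / {e}
  n4: {c,h} / ∅
  n5: {e} / {m}
  n6: {c,h} / ∅
  n7: {c} / ∅

Backward fixpoint:
  live n0: ∅→∅
  live n1: ∅→{e}
  live n2: ∅→∅
  live n3: {e}→{m}
  live n4: ∅→∅
  live n5: {m}→{e}
  live n6: ∅→∅
  live n7: ∅→∅

Interfere edges:
  c — {h}
  e — {m}
  h — {c}
  m — {e}
  z — ∅

Colouring:
  lower bound: {c,h} mutually conflict ⇒ χ ≥ 2
  2-colouring: c0={c,e,z}  c1={h,m}
  χ = 2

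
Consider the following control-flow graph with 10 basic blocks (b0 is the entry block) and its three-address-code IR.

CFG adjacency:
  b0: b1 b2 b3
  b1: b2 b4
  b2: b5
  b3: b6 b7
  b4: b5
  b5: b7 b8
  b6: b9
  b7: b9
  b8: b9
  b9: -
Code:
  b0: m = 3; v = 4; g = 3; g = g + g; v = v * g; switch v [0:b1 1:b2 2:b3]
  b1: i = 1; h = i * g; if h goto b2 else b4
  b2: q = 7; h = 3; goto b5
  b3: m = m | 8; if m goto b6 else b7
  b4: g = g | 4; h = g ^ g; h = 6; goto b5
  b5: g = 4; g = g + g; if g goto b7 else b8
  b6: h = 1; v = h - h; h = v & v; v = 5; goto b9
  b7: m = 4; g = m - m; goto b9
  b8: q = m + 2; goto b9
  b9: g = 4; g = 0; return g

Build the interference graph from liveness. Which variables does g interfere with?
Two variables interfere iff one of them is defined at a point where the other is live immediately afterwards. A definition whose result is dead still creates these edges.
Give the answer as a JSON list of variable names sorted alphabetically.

Answer: ["h", "i", "m", "v"]

Derivation:
def/use:
  b0: {g,m,v} / ∅
  b1: {h,i} / {g}
  b2: {h,q} / ∅
  b3: {m} / {m}
  b4: {g,h} / {g}
  b5: {g} / ∅
  b6: {h,v} / ∅
  b7: {g,m} / ∅
  b8: {q} / {m}
  b9: {g} / ∅

Backward fixpoint:
  b0 li=∅ lo={g,m}
  b1 li={g,m} lo={g,m}
  b2 li={m} lo={m}
  b3 li={m} lo=∅
  b4 li={g,m} lo={m}
  b5 li={m} lo={m}
  b6 li=∅ lo=∅
  b7 li=∅ lo=∅
  b8 li={m} lo=∅
  b9 li=∅ lo=∅

Conflict graph:
  g — {h,i,m,v}
  h — {g,m}
  i — {g,m}
  m — {g,h,i,q,v}
  q — {m}
  v — {g,m}

N(g) = ["h", "i", "m", "v"]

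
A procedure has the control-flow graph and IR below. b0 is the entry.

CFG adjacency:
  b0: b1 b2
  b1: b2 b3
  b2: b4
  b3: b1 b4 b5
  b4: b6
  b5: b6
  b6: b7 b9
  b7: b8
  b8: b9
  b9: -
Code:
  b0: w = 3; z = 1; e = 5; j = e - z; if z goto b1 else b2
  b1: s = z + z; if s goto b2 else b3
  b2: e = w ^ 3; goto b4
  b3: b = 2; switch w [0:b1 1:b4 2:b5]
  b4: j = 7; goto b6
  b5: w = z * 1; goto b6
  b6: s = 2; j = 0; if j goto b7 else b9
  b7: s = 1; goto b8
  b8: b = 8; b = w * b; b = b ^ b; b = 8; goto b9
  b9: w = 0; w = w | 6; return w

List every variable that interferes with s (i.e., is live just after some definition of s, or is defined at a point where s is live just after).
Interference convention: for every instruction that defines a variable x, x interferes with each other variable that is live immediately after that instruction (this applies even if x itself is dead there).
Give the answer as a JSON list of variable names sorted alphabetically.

Answer: ["w", "z"]

Analysis:
Per-block:
  b0: def={e,j,w,z} ue=∅
  b1: def={s} ue={z}
  b2: def={e} ue={w}
  b3: def={b} ue={w}
  b4: def={j} ue=∅
  b5: def={w} ue={z}
  b6: def={j,s} ue=∅
  b7: def={s} ue=∅
  b8: def={b} ue={w}
  b9: def={w} ue=∅

Backward fixpoint:
  b0: in=∅ out={w,z}
  b1: in={w,z} out={w,z}
  b2: in={w} out={w}
  b3: in={w,z} out={w,z}
  b4: in={w} out={w}
  b5: in={z} out={w}
  b6: in={w} out={w}
  b7: in={w} out={w}
  b8: in={w} out=∅
  b9: in=∅ out=∅

Interfere edges:
  b↔{w,z}
  e↔{w,z}
  j↔{w,z}
  s↔{w,z}
  w↔{b,e,j,s,z}
  z↔{b,e,j,s,w}

N(s) = ["w", "z"]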